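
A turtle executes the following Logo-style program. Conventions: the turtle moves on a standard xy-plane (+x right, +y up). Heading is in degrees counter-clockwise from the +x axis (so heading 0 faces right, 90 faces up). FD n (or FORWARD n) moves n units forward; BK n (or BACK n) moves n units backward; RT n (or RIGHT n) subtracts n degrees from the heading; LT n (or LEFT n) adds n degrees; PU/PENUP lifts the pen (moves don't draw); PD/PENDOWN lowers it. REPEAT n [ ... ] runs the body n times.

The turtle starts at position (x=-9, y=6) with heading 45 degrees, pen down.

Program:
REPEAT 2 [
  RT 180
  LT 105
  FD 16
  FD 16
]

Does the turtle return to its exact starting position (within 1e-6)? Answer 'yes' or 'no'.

Answer: no

Derivation:
Executing turtle program step by step:
Start: pos=(-9,6), heading=45, pen down
REPEAT 2 [
  -- iteration 1/2 --
  RT 180: heading 45 -> 225
  LT 105: heading 225 -> 330
  FD 16: (-9,6) -> (4.856,-2) [heading=330, draw]
  FD 16: (4.856,-2) -> (18.713,-10) [heading=330, draw]
  -- iteration 2/2 --
  RT 180: heading 330 -> 150
  LT 105: heading 150 -> 255
  FD 16: (18.713,-10) -> (14.572,-25.455) [heading=255, draw]
  FD 16: (14.572,-25.455) -> (10.431,-40.91) [heading=255, draw]
]
Final: pos=(10.431,-40.91), heading=255, 4 segment(s) drawn

Start position: (-9, 6)
Final position: (10.431, -40.91)
Distance = 50.775; >= 1e-6 -> NOT closed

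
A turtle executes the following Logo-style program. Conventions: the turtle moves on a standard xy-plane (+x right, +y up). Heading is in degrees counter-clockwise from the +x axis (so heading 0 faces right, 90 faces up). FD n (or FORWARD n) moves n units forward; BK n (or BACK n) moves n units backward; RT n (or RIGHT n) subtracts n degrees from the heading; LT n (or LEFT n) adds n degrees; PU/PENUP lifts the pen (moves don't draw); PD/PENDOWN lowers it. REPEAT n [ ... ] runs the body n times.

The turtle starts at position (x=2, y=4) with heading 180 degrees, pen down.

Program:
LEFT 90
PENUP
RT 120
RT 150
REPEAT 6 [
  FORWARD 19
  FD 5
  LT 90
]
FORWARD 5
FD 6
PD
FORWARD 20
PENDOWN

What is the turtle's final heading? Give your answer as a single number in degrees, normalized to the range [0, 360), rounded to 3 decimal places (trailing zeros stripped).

Answer: 180

Derivation:
Executing turtle program step by step:
Start: pos=(2,4), heading=180, pen down
LT 90: heading 180 -> 270
PU: pen up
RT 120: heading 270 -> 150
RT 150: heading 150 -> 0
REPEAT 6 [
  -- iteration 1/6 --
  FD 19: (2,4) -> (21,4) [heading=0, move]
  FD 5: (21,4) -> (26,4) [heading=0, move]
  LT 90: heading 0 -> 90
  -- iteration 2/6 --
  FD 19: (26,4) -> (26,23) [heading=90, move]
  FD 5: (26,23) -> (26,28) [heading=90, move]
  LT 90: heading 90 -> 180
  -- iteration 3/6 --
  FD 19: (26,28) -> (7,28) [heading=180, move]
  FD 5: (7,28) -> (2,28) [heading=180, move]
  LT 90: heading 180 -> 270
  -- iteration 4/6 --
  FD 19: (2,28) -> (2,9) [heading=270, move]
  FD 5: (2,9) -> (2,4) [heading=270, move]
  LT 90: heading 270 -> 0
  -- iteration 5/6 --
  FD 19: (2,4) -> (21,4) [heading=0, move]
  FD 5: (21,4) -> (26,4) [heading=0, move]
  LT 90: heading 0 -> 90
  -- iteration 6/6 --
  FD 19: (26,4) -> (26,23) [heading=90, move]
  FD 5: (26,23) -> (26,28) [heading=90, move]
  LT 90: heading 90 -> 180
]
FD 5: (26,28) -> (21,28) [heading=180, move]
FD 6: (21,28) -> (15,28) [heading=180, move]
PD: pen down
FD 20: (15,28) -> (-5,28) [heading=180, draw]
PD: pen down
Final: pos=(-5,28), heading=180, 1 segment(s) drawn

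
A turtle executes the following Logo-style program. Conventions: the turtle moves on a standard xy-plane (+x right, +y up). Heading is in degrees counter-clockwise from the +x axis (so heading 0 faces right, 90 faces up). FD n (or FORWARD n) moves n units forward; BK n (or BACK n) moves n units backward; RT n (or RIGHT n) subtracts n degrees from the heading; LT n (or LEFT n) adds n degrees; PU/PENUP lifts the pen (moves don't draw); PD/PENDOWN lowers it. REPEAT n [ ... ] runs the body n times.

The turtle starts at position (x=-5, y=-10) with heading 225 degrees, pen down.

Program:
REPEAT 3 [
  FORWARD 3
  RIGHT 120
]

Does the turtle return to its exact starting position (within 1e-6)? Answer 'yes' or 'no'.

Executing turtle program step by step:
Start: pos=(-5,-10), heading=225, pen down
REPEAT 3 [
  -- iteration 1/3 --
  FD 3: (-5,-10) -> (-7.121,-12.121) [heading=225, draw]
  RT 120: heading 225 -> 105
  -- iteration 2/3 --
  FD 3: (-7.121,-12.121) -> (-7.898,-9.224) [heading=105, draw]
  RT 120: heading 105 -> 345
  -- iteration 3/3 --
  FD 3: (-7.898,-9.224) -> (-5,-10) [heading=345, draw]
  RT 120: heading 345 -> 225
]
Final: pos=(-5,-10), heading=225, 3 segment(s) drawn

Start position: (-5, -10)
Final position: (-5, -10)
Distance = 0; < 1e-6 -> CLOSED

Answer: yes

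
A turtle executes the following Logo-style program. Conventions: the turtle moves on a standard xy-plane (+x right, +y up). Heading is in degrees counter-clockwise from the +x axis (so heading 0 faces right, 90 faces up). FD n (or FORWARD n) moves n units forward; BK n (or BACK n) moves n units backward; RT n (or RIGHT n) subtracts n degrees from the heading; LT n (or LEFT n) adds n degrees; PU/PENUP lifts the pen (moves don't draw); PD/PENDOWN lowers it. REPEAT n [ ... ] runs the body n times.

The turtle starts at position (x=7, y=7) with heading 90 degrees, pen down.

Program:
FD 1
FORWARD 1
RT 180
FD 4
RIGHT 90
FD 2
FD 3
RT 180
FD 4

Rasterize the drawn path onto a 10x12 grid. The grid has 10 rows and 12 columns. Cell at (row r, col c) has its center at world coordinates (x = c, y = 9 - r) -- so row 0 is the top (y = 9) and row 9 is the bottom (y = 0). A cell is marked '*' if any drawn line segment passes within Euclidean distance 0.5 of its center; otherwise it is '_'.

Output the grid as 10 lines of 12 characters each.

Segment 0: (7,7) -> (7,8)
Segment 1: (7,8) -> (7,9)
Segment 2: (7,9) -> (7,5)
Segment 3: (7,5) -> (5,5)
Segment 4: (5,5) -> (2,5)
Segment 5: (2,5) -> (6,5)

Answer: _______*____
_______*____
_______*____
_______*____
__******____
____________
____________
____________
____________
____________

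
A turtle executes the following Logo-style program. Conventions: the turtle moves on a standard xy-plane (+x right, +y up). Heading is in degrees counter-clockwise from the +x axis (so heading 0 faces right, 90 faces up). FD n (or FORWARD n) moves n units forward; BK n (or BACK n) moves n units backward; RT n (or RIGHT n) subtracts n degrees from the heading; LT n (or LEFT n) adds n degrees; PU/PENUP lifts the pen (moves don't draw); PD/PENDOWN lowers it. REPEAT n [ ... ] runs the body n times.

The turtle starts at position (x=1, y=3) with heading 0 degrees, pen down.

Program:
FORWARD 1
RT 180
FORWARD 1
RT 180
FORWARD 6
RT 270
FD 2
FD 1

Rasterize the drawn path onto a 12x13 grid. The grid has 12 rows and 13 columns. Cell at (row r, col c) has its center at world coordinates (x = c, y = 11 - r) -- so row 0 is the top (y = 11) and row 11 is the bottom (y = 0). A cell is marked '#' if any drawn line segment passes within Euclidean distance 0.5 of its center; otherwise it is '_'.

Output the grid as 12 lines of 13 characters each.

Segment 0: (1,3) -> (2,3)
Segment 1: (2,3) -> (1,3)
Segment 2: (1,3) -> (7,3)
Segment 3: (7,3) -> (7,5)
Segment 4: (7,5) -> (7,6)

Answer: _____________
_____________
_____________
_____________
_____________
_______#_____
_______#_____
_______#_____
_#######_____
_____________
_____________
_____________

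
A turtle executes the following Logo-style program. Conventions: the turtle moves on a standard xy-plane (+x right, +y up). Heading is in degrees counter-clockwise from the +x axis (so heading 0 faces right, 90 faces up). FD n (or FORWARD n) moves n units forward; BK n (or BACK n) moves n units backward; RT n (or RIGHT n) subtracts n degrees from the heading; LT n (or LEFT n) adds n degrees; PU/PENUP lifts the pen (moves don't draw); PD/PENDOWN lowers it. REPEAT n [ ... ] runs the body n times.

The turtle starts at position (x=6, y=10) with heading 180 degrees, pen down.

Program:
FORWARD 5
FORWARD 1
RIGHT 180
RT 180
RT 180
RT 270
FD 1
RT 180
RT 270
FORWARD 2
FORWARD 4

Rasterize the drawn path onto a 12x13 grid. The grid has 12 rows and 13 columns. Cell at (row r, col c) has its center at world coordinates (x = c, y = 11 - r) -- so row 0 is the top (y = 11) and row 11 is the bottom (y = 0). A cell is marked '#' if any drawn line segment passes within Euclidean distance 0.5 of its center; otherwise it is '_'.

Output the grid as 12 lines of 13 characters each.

Segment 0: (6,10) -> (1,10)
Segment 1: (1,10) -> (0,10)
Segment 2: (0,10) -> (-0,11)
Segment 3: (-0,11) -> (2,11)
Segment 4: (2,11) -> (6,11)

Answer: #######______
#######______
_____________
_____________
_____________
_____________
_____________
_____________
_____________
_____________
_____________
_____________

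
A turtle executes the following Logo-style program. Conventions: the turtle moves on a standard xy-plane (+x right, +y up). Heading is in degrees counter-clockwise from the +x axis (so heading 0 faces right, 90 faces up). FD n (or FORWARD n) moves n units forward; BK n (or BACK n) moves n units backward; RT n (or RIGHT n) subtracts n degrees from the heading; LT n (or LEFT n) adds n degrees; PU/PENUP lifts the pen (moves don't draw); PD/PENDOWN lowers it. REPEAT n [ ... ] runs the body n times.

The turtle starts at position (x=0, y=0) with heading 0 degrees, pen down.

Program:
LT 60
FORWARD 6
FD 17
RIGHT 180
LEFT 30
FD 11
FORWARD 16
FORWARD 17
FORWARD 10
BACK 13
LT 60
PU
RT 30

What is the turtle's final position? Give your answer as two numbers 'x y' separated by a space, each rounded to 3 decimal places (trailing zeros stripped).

Executing turtle program step by step:
Start: pos=(0,0), heading=0, pen down
LT 60: heading 0 -> 60
FD 6: (0,0) -> (3,5.196) [heading=60, draw]
FD 17: (3,5.196) -> (11.5,19.919) [heading=60, draw]
RT 180: heading 60 -> 240
LT 30: heading 240 -> 270
FD 11: (11.5,19.919) -> (11.5,8.919) [heading=270, draw]
FD 16: (11.5,8.919) -> (11.5,-7.081) [heading=270, draw]
FD 17: (11.5,-7.081) -> (11.5,-24.081) [heading=270, draw]
FD 10: (11.5,-24.081) -> (11.5,-34.081) [heading=270, draw]
BK 13: (11.5,-34.081) -> (11.5,-21.081) [heading=270, draw]
LT 60: heading 270 -> 330
PU: pen up
RT 30: heading 330 -> 300
Final: pos=(11.5,-21.081), heading=300, 7 segment(s) drawn

Answer: 11.5 -21.081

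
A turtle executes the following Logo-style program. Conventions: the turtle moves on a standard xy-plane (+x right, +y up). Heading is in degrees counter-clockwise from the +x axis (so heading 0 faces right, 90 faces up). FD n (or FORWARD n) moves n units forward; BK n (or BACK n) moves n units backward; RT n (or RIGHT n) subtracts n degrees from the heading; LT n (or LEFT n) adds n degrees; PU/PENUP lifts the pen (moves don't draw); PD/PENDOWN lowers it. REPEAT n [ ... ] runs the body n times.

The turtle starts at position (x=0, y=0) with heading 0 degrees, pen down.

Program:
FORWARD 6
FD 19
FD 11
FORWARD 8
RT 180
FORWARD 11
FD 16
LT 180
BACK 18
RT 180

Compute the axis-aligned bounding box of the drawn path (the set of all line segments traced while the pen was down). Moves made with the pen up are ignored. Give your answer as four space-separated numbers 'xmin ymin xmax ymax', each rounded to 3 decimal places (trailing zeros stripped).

Executing turtle program step by step:
Start: pos=(0,0), heading=0, pen down
FD 6: (0,0) -> (6,0) [heading=0, draw]
FD 19: (6,0) -> (25,0) [heading=0, draw]
FD 11: (25,0) -> (36,0) [heading=0, draw]
FD 8: (36,0) -> (44,0) [heading=0, draw]
RT 180: heading 0 -> 180
FD 11: (44,0) -> (33,0) [heading=180, draw]
FD 16: (33,0) -> (17,0) [heading=180, draw]
LT 180: heading 180 -> 0
BK 18: (17,0) -> (-1,0) [heading=0, draw]
RT 180: heading 0 -> 180
Final: pos=(-1,0), heading=180, 7 segment(s) drawn

Segment endpoints: x in {-1, 0, 6, 17, 25, 33, 36, 44}, y in {0, 0, 0}
xmin=-1, ymin=0, xmax=44, ymax=0

Answer: -1 0 44 0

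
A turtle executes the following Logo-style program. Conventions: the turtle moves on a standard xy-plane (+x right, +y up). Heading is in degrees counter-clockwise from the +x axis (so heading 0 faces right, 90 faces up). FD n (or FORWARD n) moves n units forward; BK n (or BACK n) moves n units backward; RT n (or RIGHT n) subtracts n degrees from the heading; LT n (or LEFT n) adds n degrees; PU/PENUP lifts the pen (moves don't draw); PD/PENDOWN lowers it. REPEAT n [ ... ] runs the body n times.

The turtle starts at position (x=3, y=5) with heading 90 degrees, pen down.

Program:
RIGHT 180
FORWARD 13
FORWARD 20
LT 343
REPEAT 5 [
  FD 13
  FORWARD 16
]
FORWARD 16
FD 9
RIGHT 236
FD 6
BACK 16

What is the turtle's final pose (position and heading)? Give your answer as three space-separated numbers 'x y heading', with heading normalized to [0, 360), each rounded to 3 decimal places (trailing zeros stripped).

Executing turtle program step by step:
Start: pos=(3,5), heading=90, pen down
RT 180: heading 90 -> 270
FD 13: (3,5) -> (3,-8) [heading=270, draw]
FD 20: (3,-8) -> (3,-28) [heading=270, draw]
LT 343: heading 270 -> 253
REPEAT 5 [
  -- iteration 1/5 --
  FD 13: (3,-28) -> (-0.801,-40.432) [heading=253, draw]
  FD 16: (-0.801,-40.432) -> (-5.479,-55.733) [heading=253, draw]
  -- iteration 2/5 --
  FD 13: (-5.479,-55.733) -> (-9.28,-68.165) [heading=253, draw]
  FD 16: (-9.28,-68.165) -> (-13.958,-83.466) [heading=253, draw]
  -- iteration 3/5 --
  FD 13: (-13.958,-83.466) -> (-17.758,-95.898) [heading=253, draw]
  FD 16: (-17.758,-95.898) -> (-22.436,-111.199) [heading=253, draw]
  -- iteration 4/5 --
  FD 13: (-22.436,-111.199) -> (-26.237,-123.63) [heading=253, draw]
  FD 16: (-26.237,-123.63) -> (-30.915,-138.931) [heading=253, draw]
  -- iteration 5/5 --
  FD 13: (-30.915,-138.931) -> (-34.716,-151.363) [heading=253, draw]
  FD 16: (-34.716,-151.363) -> (-39.394,-166.664) [heading=253, draw]
]
FD 16: (-39.394,-166.664) -> (-44.072,-181.965) [heading=253, draw]
FD 9: (-44.072,-181.965) -> (-46.703,-190.572) [heading=253, draw]
RT 236: heading 253 -> 17
FD 6: (-46.703,-190.572) -> (-40.965,-188.818) [heading=17, draw]
BK 16: (-40.965,-188.818) -> (-56.266,-193.496) [heading=17, draw]
Final: pos=(-56.266,-193.496), heading=17, 16 segment(s) drawn

Answer: -56.266 -193.496 17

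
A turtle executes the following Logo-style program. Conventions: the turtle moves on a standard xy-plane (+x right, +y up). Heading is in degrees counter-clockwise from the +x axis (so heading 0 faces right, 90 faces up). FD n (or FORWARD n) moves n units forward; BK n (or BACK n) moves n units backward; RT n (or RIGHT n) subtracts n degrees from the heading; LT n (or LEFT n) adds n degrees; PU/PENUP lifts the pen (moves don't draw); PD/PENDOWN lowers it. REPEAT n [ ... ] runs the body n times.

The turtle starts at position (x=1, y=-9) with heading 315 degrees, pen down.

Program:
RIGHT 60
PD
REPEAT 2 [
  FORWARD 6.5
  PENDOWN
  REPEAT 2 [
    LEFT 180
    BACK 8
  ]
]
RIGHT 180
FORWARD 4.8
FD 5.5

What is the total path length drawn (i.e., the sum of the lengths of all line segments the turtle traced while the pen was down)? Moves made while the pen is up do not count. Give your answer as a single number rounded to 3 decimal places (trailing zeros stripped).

Executing turtle program step by step:
Start: pos=(1,-9), heading=315, pen down
RT 60: heading 315 -> 255
PD: pen down
REPEAT 2 [
  -- iteration 1/2 --
  FD 6.5: (1,-9) -> (-0.682,-15.279) [heading=255, draw]
  PD: pen down
  REPEAT 2 [
    -- iteration 1/2 --
    LT 180: heading 255 -> 75
    BK 8: (-0.682,-15.279) -> (-2.753,-23.006) [heading=75, draw]
    -- iteration 2/2 --
    LT 180: heading 75 -> 255
    BK 8: (-2.753,-23.006) -> (-0.682,-15.279) [heading=255, draw]
  ]
  -- iteration 2/2 --
  FD 6.5: (-0.682,-15.279) -> (-2.365,-21.557) [heading=255, draw]
  PD: pen down
  REPEAT 2 [
    -- iteration 1/2 --
    LT 180: heading 255 -> 75
    BK 8: (-2.365,-21.557) -> (-4.435,-29.284) [heading=75, draw]
    -- iteration 2/2 --
    LT 180: heading 75 -> 255
    BK 8: (-4.435,-29.284) -> (-2.365,-21.557) [heading=255, draw]
  ]
]
RT 180: heading 255 -> 75
FD 4.8: (-2.365,-21.557) -> (-1.122,-16.921) [heading=75, draw]
FD 5.5: (-1.122,-16.921) -> (0.301,-11.608) [heading=75, draw]
Final: pos=(0.301,-11.608), heading=75, 8 segment(s) drawn

Segment lengths:
  seg 1: (1,-9) -> (-0.682,-15.279), length = 6.5
  seg 2: (-0.682,-15.279) -> (-2.753,-23.006), length = 8
  seg 3: (-2.753,-23.006) -> (-0.682,-15.279), length = 8
  seg 4: (-0.682,-15.279) -> (-2.365,-21.557), length = 6.5
  seg 5: (-2.365,-21.557) -> (-4.435,-29.284), length = 8
  seg 6: (-4.435,-29.284) -> (-2.365,-21.557), length = 8
  seg 7: (-2.365,-21.557) -> (-1.122,-16.921), length = 4.8
  seg 8: (-1.122,-16.921) -> (0.301,-11.608), length = 5.5
Total = 55.3

Answer: 55.3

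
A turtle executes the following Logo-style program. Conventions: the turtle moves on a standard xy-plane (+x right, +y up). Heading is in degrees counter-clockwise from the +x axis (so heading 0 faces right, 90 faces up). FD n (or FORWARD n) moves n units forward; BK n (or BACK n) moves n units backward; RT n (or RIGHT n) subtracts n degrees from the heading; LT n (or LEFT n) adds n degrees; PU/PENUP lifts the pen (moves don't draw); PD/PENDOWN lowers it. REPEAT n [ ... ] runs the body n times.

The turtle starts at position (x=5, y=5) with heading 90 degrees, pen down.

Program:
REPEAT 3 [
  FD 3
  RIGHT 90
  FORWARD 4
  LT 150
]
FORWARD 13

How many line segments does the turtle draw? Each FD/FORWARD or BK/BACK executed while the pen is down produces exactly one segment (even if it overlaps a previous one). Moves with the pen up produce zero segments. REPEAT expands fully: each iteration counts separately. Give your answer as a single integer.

Executing turtle program step by step:
Start: pos=(5,5), heading=90, pen down
REPEAT 3 [
  -- iteration 1/3 --
  FD 3: (5,5) -> (5,8) [heading=90, draw]
  RT 90: heading 90 -> 0
  FD 4: (5,8) -> (9,8) [heading=0, draw]
  LT 150: heading 0 -> 150
  -- iteration 2/3 --
  FD 3: (9,8) -> (6.402,9.5) [heading=150, draw]
  RT 90: heading 150 -> 60
  FD 4: (6.402,9.5) -> (8.402,12.964) [heading=60, draw]
  LT 150: heading 60 -> 210
  -- iteration 3/3 --
  FD 3: (8.402,12.964) -> (5.804,11.464) [heading=210, draw]
  RT 90: heading 210 -> 120
  FD 4: (5.804,11.464) -> (3.804,14.928) [heading=120, draw]
  LT 150: heading 120 -> 270
]
FD 13: (3.804,14.928) -> (3.804,1.928) [heading=270, draw]
Final: pos=(3.804,1.928), heading=270, 7 segment(s) drawn
Segments drawn: 7

Answer: 7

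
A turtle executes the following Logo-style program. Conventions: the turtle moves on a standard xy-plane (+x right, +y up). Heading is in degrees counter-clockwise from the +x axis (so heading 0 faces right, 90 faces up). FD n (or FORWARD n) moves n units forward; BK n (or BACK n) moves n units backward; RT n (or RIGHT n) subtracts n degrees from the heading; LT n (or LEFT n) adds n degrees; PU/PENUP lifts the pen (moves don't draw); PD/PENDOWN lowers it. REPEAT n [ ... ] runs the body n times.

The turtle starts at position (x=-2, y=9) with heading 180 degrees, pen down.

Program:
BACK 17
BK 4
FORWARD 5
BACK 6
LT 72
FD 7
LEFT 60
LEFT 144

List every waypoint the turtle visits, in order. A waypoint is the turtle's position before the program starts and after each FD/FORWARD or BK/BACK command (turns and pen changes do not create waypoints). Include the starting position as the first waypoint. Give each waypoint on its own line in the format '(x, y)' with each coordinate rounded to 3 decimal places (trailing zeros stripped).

Answer: (-2, 9)
(15, 9)
(19, 9)
(14, 9)
(20, 9)
(17.837, 2.343)

Derivation:
Executing turtle program step by step:
Start: pos=(-2,9), heading=180, pen down
BK 17: (-2,9) -> (15,9) [heading=180, draw]
BK 4: (15,9) -> (19,9) [heading=180, draw]
FD 5: (19,9) -> (14,9) [heading=180, draw]
BK 6: (14,9) -> (20,9) [heading=180, draw]
LT 72: heading 180 -> 252
FD 7: (20,9) -> (17.837,2.343) [heading=252, draw]
LT 60: heading 252 -> 312
LT 144: heading 312 -> 96
Final: pos=(17.837,2.343), heading=96, 5 segment(s) drawn
Waypoints (6 total):
(-2, 9)
(15, 9)
(19, 9)
(14, 9)
(20, 9)
(17.837, 2.343)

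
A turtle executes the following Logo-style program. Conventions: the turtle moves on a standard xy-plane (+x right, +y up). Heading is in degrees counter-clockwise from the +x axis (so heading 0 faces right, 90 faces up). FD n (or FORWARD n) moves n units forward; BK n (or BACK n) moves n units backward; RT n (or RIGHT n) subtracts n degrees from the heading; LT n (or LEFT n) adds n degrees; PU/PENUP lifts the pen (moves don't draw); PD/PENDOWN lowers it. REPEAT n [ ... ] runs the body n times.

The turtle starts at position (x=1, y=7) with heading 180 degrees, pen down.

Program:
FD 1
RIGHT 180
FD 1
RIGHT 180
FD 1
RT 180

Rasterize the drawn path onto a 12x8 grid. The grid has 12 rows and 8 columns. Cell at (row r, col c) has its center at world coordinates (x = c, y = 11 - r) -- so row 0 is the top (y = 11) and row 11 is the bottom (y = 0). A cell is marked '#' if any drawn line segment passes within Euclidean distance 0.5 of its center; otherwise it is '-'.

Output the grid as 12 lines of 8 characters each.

Segment 0: (1,7) -> (0,7)
Segment 1: (0,7) -> (1,7)
Segment 2: (1,7) -> (0,7)

Answer: --------
--------
--------
--------
##------
--------
--------
--------
--------
--------
--------
--------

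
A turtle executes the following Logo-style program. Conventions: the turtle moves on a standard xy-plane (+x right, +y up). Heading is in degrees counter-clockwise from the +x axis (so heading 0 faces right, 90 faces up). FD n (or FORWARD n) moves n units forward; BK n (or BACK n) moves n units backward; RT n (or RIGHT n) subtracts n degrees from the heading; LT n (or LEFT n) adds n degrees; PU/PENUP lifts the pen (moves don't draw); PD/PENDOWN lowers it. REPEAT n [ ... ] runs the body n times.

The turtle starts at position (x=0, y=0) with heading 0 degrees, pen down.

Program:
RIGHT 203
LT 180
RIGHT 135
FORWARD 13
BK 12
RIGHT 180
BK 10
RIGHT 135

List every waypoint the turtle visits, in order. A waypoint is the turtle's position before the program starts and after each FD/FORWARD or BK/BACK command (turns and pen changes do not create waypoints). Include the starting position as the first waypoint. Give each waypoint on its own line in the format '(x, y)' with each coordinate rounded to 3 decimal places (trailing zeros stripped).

Answer: (0, 0)
(-12.053, -4.87)
(-0.927, -0.375)
(-10.199, -4.121)

Derivation:
Executing turtle program step by step:
Start: pos=(0,0), heading=0, pen down
RT 203: heading 0 -> 157
LT 180: heading 157 -> 337
RT 135: heading 337 -> 202
FD 13: (0,0) -> (-12.053,-4.87) [heading=202, draw]
BK 12: (-12.053,-4.87) -> (-0.927,-0.375) [heading=202, draw]
RT 180: heading 202 -> 22
BK 10: (-0.927,-0.375) -> (-10.199,-4.121) [heading=22, draw]
RT 135: heading 22 -> 247
Final: pos=(-10.199,-4.121), heading=247, 3 segment(s) drawn
Waypoints (4 total):
(0, 0)
(-12.053, -4.87)
(-0.927, -0.375)
(-10.199, -4.121)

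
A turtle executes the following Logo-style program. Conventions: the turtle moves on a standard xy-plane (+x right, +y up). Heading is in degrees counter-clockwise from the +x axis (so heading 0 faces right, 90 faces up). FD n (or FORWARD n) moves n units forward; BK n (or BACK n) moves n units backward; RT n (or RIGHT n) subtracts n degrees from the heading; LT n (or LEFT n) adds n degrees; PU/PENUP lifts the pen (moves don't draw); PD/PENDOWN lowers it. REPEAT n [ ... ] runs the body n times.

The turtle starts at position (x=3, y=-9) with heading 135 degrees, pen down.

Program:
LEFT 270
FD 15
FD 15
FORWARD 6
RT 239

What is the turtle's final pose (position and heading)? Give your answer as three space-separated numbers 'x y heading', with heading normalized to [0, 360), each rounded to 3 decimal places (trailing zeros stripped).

Answer: 28.456 16.456 166

Derivation:
Executing turtle program step by step:
Start: pos=(3,-9), heading=135, pen down
LT 270: heading 135 -> 45
FD 15: (3,-9) -> (13.607,1.607) [heading=45, draw]
FD 15: (13.607,1.607) -> (24.213,12.213) [heading=45, draw]
FD 6: (24.213,12.213) -> (28.456,16.456) [heading=45, draw]
RT 239: heading 45 -> 166
Final: pos=(28.456,16.456), heading=166, 3 segment(s) drawn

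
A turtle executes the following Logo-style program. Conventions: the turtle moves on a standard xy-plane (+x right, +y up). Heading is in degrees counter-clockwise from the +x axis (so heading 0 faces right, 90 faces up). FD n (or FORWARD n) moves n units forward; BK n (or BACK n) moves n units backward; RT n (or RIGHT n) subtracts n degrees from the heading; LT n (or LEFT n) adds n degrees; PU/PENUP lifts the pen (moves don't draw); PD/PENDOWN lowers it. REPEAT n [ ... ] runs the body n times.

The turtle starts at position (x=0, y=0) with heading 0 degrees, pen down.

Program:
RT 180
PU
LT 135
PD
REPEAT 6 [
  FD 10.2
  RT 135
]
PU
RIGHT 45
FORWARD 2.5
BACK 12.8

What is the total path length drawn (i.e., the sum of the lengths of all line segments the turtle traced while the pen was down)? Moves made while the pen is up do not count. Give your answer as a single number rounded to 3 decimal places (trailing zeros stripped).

Answer: 61.2

Derivation:
Executing turtle program step by step:
Start: pos=(0,0), heading=0, pen down
RT 180: heading 0 -> 180
PU: pen up
LT 135: heading 180 -> 315
PD: pen down
REPEAT 6 [
  -- iteration 1/6 --
  FD 10.2: (0,0) -> (7.212,-7.212) [heading=315, draw]
  RT 135: heading 315 -> 180
  -- iteration 2/6 --
  FD 10.2: (7.212,-7.212) -> (-2.988,-7.212) [heading=180, draw]
  RT 135: heading 180 -> 45
  -- iteration 3/6 --
  FD 10.2: (-2.988,-7.212) -> (4.225,0) [heading=45, draw]
  RT 135: heading 45 -> 270
  -- iteration 4/6 --
  FD 10.2: (4.225,0) -> (4.225,-10.2) [heading=270, draw]
  RT 135: heading 270 -> 135
  -- iteration 5/6 --
  FD 10.2: (4.225,-10.2) -> (-2.988,-2.988) [heading=135, draw]
  RT 135: heading 135 -> 0
  -- iteration 6/6 --
  FD 10.2: (-2.988,-2.988) -> (7.212,-2.988) [heading=0, draw]
  RT 135: heading 0 -> 225
]
PU: pen up
RT 45: heading 225 -> 180
FD 2.5: (7.212,-2.988) -> (4.712,-2.988) [heading=180, move]
BK 12.8: (4.712,-2.988) -> (17.512,-2.988) [heading=180, move]
Final: pos=(17.512,-2.988), heading=180, 6 segment(s) drawn

Segment lengths:
  seg 1: (0,0) -> (7.212,-7.212), length = 10.2
  seg 2: (7.212,-7.212) -> (-2.988,-7.212), length = 10.2
  seg 3: (-2.988,-7.212) -> (4.225,0), length = 10.2
  seg 4: (4.225,0) -> (4.225,-10.2), length = 10.2
  seg 5: (4.225,-10.2) -> (-2.988,-2.988), length = 10.2
  seg 6: (-2.988,-2.988) -> (7.212,-2.988), length = 10.2
Total = 61.2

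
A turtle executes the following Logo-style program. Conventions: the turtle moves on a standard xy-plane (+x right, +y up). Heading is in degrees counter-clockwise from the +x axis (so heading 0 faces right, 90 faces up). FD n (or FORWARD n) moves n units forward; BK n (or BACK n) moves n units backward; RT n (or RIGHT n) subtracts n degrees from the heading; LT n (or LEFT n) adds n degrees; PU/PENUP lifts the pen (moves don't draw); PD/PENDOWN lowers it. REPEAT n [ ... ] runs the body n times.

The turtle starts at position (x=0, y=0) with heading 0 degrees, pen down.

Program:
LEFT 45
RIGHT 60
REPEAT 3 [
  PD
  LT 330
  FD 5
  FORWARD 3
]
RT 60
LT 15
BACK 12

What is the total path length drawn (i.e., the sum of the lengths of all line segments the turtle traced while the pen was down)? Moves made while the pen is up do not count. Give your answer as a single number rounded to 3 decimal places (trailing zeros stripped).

Answer: 36

Derivation:
Executing turtle program step by step:
Start: pos=(0,0), heading=0, pen down
LT 45: heading 0 -> 45
RT 60: heading 45 -> 345
REPEAT 3 [
  -- iteration 1/3 --
  PD: pen down
  LT 330: heading 345 -> 315
  FD 5: (0,0) -> (3.536,-3.536) [heading=315, draw]
  FD 3: (3.536,-3.536) -> (5.657,-5.657) [heading=315, draw]
  -- iteration 2/3 --
  PD: pen down
  LT 330: heading 315 -> 285
  FD 5: (5.657,-5.657) -> (6.951,-10.486) [heading=285, draw]
  FD 3: (6.951,-10.486) -> (7.727,-13.384) [heading=285, draw]
  -- iteration 3/3 --
  PD: pen down
  LT 330: heading 285 -> 255
  FD 5: (7.727,-13.384) -> (6.433,-18.214) [heading=255, draw]
  FD 3: (6.433,-18.214) -> (5.657,-21.112) [heading=255, draw]
]
RT 60: heading 255 -> 195
LT 15: heading 195 -> 210
BK 12: (5.657,-21.112) -> (16.049,-15.112) [heading=210, draw]
Final: pos=(16.049,-15.112), heading=210, 7 segment(s) drawn

Segment lengths:
  seg 1: (0,0) -> (3.536,-3.536), length = 5
  seg 2: (3.536,-3.536) -> (5.657,-5.657), length = 3
  seg 3: (5.657,-5.657) -> (6.951,-10.486), length = 5
  seg 4: (6.951,-10.486) -> (7.727,-13.384), length = 3
  seg 5: (7.727,-13.384) -> (6.433,-18.214), length = 5
  seg 6: (6.433,-18.214) -> (5.657,-21.112), length = 3
  seg 7: (5.657,-21.112) -> (16.049,-15.112), length = 12
Total = 36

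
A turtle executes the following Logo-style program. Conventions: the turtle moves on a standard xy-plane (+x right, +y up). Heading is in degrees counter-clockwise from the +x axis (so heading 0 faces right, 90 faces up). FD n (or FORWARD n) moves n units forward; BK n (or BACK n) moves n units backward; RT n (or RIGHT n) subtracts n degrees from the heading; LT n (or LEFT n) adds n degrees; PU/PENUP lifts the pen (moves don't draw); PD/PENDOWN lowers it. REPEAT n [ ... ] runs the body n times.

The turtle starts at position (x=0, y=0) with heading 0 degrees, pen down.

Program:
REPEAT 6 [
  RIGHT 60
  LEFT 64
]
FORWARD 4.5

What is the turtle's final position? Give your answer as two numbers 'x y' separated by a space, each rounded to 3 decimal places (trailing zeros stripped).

Answer: 4.111 1.83

Derivation:
Executing turtle program step by step:
Start: pos=(0,0), heading=0, pen down
REPEAT 6 [
  -- iteration 1/6 --
  RT 60: heading 0 -> 300
  LT 64: heading 300 -> 4
  -- iteration 2/6 --
  RT 60: heading 4 -> 304
  LT 64: heading 304 -> 8
  -- iteration 3/6 --
  RT 60: heading 8 -> 308
  LT 64: heading 308 -> 12
  -- iteration 4/6 --
  RT 60: heading 12 -> 312
  LT 64: heading 312 -> 16
  -- iteration 5/6 --
  RT 60: heading 16 -> 316
  LT 64: heading 316 -> 20
  -- iteration 6/6 --
  RT 60: heading 20 -> 320
  LT 64: heading 320 -> 24
]
FD 4.5: (0,0) -> (4.111,1.83) [heading=24, draw]
Final: pos=(4.111,1.83), heading=24, 1 segment(s) drawn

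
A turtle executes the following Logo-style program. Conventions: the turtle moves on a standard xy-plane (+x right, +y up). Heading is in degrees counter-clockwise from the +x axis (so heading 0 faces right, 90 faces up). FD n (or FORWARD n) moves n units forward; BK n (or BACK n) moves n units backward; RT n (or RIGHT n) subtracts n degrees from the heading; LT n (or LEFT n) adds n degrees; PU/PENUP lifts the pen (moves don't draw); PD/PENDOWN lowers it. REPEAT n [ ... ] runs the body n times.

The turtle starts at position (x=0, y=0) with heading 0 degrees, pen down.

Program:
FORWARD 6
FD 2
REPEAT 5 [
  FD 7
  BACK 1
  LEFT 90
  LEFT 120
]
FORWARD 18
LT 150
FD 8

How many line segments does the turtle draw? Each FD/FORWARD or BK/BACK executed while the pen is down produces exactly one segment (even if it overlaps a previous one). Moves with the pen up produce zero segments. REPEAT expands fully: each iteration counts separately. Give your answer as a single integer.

Executing turtle program step by step:
Start: pos=(0,0), heading=0, pen down
FD 6: (0,0) -> (6,0) [heading=0, draw]
FD 2: (6,0) -> (8,0) [heading=0, draw]
REPEAT 5 [
  -- iteration 1/5 --
  FD 7: (8,0) -> (15,0) [heading=0, draw]
  BK 1: (15,0) -> (14,0) [heading=0, draw]
  LT 90: heading 0 -> 90
  LT 120: heading 90 -> 210
  -- iteration 2/5 --
  FD 7: (14,0) -> (7.938,-3.5) [heading=210, draw]
  BK 1: (7.938,-3.5) -> (8.804,-3) [heading=210, draw]
  LT 90: heading 210 -> 300
  LT 120: heading 300 -> 60
  -- iteration 3/5 --
  FD 7: (8.804,-3) -> (12.304,3.062) [heading=60, draw]
  BK 1: (12.304,3.062) -> (11.804,2.196) [heading=60, draw]
  LT 90: heading 60 -> 150
  LT 120: heading 150 -> 270
  -- iteration 4/5 --
  FD 7: (11.804,2.196) -> (11.804,-4.804) [heading=270, draw]
  BK 1: (11.804,-4.804) -> (11.804,-3.804) [heading=270, draw]
  LT 90: heading 270 -> 0
  LT 120: heading 0 -> 120
  -- iteration 5/5 --
  FD 7: (11.804,-3.804) -> (8.304,2.258) [heading=120, draw]
  BK 1: (8.304,2.258) -> (8.804,1.392) [heading=120, draw]
  LT 90: heading 120 -> 210
  LT 120: heading 210 -> 330
]
FD 18: (8.804,1.392) -> (24.392,-7.608) [heading=330, draw]
LT 150: heading 330 -> 120
FD 8: (24.392,-7.608) -> (20.392,-0.679) [heading=120, draw]
Final: pos=(20.392,-0.679), heading=120, 14 segment(s) drawn
Segments drawn: 14

Answer: 14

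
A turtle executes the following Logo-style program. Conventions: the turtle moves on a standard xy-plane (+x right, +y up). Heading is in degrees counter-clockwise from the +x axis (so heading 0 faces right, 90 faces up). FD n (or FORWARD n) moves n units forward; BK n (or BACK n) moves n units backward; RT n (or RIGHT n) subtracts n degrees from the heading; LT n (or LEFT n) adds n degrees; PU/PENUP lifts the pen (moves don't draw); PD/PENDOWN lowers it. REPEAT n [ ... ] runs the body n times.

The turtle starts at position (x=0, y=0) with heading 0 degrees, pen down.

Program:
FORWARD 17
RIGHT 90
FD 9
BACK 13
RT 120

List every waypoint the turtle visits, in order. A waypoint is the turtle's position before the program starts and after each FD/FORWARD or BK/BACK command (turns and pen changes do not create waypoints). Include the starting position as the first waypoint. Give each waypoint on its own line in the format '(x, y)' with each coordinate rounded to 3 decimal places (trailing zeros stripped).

Answer: (0, 0)
(17, 0)
(17, -9)
(17, 4)

Derivation:
Executing turtle program step by step:
Start: pos=(0,0), heading=0, pen down
FD 17: (0,0) -> (17,0) [heading=0, draw]
RT 90: heading 0 -> 270
FD 9: (17,0) -> (17,-9) [heading=270, draw]
BK 13: (17,-9) -> (17,4) [heading=270, draw]
RT 120: heading 270 -> 150
Final: pos=(17,4), heading=150, 3 segment(s) drawn
Waypoints (4 total):
(0, 0)
(17, 0)
(17, -9)
(17, 4)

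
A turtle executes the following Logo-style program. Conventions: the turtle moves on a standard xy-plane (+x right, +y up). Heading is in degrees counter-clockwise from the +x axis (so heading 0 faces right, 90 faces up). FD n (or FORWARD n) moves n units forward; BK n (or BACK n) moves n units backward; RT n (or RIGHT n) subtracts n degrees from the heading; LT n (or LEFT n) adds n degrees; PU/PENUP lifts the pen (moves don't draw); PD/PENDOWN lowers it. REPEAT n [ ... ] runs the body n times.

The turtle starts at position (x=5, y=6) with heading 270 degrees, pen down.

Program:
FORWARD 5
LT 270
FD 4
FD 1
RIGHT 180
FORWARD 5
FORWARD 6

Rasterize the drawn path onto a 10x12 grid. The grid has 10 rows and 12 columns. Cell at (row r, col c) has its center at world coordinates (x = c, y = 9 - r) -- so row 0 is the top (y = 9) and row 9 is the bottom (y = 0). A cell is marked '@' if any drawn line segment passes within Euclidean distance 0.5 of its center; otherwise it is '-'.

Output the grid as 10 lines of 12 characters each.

Segment 0: (5,6) -> (5,1)
Segment 1: (5,1) -> (1,1)
Segment 2: (1,1) -> (-0,1)
Segment 3: (-0,1) -> (5,1)
Segment 4: (5,1) -> (11,1)

Answer: ------------
------------
------------
-----@------
-----@------
-----@------
-----@------
-----@------
@@@@@@@@@@@@
------------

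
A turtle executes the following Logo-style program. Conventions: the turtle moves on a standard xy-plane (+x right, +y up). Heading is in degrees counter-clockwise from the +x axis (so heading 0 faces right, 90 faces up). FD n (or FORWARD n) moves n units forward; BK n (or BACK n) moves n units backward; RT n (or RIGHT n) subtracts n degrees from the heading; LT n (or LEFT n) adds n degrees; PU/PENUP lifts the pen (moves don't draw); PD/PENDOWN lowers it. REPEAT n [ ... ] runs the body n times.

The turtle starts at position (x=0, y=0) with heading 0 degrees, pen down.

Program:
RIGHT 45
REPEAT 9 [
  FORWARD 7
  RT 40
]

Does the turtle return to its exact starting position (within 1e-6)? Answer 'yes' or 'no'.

Executing turtle program step by step:
Start: pos=(0,0), heading=0, pen down
RT 45: heading 0 -> 315
REPEAT 9 [
  -- iteration 1/9 --
  FD 7: (0,0) -> (4.95,-4.95) [heading=315, draw]
  RT 40: heading 315 -> 275
  -- iteration 2/9 --
  FD 7: (4.95,-4.95) -> (5.56,-11.923) [heading=275, draw]
  RT 40: heading 275 -> 235
  -- iteration 3/9 --
  FD 7: (5.56,-11.923) -> (1.545,-17.657) [heading=235, draw]
  RT 40: heading 235 -> 195
  -- iteration 4/9 --
  FD 7: (1.545,-17.657) -> (-5.217,-19.469) [heading=195, draw]
  RT 40: heading 195 -> 155
  -- iteration 5/9 --
  FD 7: (-5.217,-19.469) -> (-11.561,-16.511) [heading=155, draw]
  RT 40: heading 155 -> 115
  -- iteration 6/9 --
  FD 7: (-11.561,-16.511) -> (-14.519,-10.166) [heading=115, draw]
  RT 40: heading 115 -> 75
  -- iteration 7/9 --
  FD 7: (-14.519,-10.166) -> (-12.707,-3.405) [heading=75, draw]
  RT 40: heading 75 -> 35
  -- iteration 8/9 --
  FD 7: (-12.707,-3.405) -> (-6.973,0.61) [heading=35, draw]
  RT 40: heading 35 -> 355
  -- iteration 9/9 --
  FD 7: (-6.973,0.61) -> (0,0) [heading=355, draw]
  RT 40: heading 355 -> 315
]
Final: pos=(0,0), heading=315, 9 segment(s) drawn

Start position: (0, 0)
Final position: (0, 0)
Distance = 0; < 1e-6 -> CLOSED

Answer: yes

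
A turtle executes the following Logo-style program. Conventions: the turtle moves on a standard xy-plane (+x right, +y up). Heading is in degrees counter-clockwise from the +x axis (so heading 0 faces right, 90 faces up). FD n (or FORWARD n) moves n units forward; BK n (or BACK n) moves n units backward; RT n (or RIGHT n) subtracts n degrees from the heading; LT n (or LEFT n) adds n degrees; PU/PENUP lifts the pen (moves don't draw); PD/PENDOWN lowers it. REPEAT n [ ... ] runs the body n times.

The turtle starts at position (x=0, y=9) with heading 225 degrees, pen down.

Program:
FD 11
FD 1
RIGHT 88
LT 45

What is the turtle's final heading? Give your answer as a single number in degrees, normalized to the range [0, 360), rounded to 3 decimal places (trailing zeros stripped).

Executing turtle program step by step:
Start: pos=(0,9), heading=225, pen down
FD 11: (0,9) -> (-7.778,1.222) [heading=225, draw]
FD 1: (-7.778,1.222) -> (-8.485,0.515) [heading=225, draw]
RT 88: heading 225 -> 137
LT 45: heading 137 -> 182
Final: pos=(-8.485,0.515), heading=182, 2 segment(s) drawn

Answer: 182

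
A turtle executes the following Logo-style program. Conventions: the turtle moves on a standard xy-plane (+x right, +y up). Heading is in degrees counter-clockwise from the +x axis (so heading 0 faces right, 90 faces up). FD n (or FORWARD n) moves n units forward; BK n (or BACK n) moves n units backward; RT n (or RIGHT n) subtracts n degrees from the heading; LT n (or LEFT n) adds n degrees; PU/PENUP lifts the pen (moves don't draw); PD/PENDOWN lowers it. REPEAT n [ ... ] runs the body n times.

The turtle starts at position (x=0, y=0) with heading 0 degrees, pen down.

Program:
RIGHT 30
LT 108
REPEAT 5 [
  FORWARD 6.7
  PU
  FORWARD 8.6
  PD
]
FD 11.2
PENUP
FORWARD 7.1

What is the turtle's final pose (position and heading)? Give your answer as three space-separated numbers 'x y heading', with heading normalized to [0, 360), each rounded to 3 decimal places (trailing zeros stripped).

Answer: 19.71 92.728 78

Derivation:
Executing turtle program step by step:
Start: pos=(0,0), heading=0, pen down
RT 30: heading 0 -> 330
LT 108: heading 330 -> 78
REPEAT 5 [
  -- iteration 1/5 --
  FD 6.7: (0,0) -> (1.393,6.554) [heading=78, draw]
  PU: pen up
  FD 8.6: (1.393,6.554) -> (3.181,14.966) [heading=78, move]
  PD: pen down
  -- iteration 2/5 --
  FD 6.7: (3.181,14.966) -> (4.574,21.519) [heading=78, draw]
  PU: pen up
  FD 8.6: (4.574,21.519) -> (6.362,29.931) [heading=78, move]
  PD: pen down
  -- iteration 3/5 --
  FD 6.7: (6.362,29.931) -> (7.755,36.485) [heading=78, draw]
  PU: pen up
  FD 8.6: (7.755,36.485) -> (9.543,44.897) [heading=78, move]
  PD: pen down
  -- iteration 4/5 --
  FD 6.7: (9.543,44.897) -> (10.936,51.451) [heading=78, draw]
  PU: pen up
  FD 8.6: (10.936,51.451) -> (12.724,59.863) [heading=78, move]
  PD: pen down
  -- iteration 5/5 --
  FD 6.7: (12.724,59.863) -> (14.117,66.416) [heading=78, draw]
  PU: pen up
  FD 8.6: (14.117,66.416) -> (15.905,74.828) [heading=78, move]
  PD: pen down
]
FD 11.2: (15.905,74.828) -> (18.234,85.784) [heading=78, draw]
PU: pen up
FD 7.1: (18.234,85.784) -> (19.71,92.728) [heading=78, move]
Final: pos=(19.71,92.728), heading=78, 6 segment(s) drawn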